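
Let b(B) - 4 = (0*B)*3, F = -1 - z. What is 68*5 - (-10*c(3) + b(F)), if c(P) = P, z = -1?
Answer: 366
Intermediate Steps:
F = 0 (F = -1 - 1*(-1) = -1 + 1 = 0)
b(B) = 4 (b(B) = 4 + (0*B)*3 = 4 + 0*3 = 4 + 0 = 4)
68*5 - (-10*c(3) + b(F)) = 68*5 - (-10*3 + 4) = 340 - (-30 + 4) = 340 - 1*(-26) = 340 + 26 = 366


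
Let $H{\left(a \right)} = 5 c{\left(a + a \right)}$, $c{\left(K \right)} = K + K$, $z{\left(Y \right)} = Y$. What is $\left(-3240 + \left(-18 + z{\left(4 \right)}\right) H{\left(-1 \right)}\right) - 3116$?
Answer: $-6076$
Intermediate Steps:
$c{\left(K \right)} = 2 K$
$H{\left(a \right)} = 20 a$ ($H{\left(a \right)} = 5 \cdot 2 \left(a + a\right) = 5 \cdot 2 \cdot 2 a = 5 \cdot 4 a = 20 a$)
$\left(-3240 + \left(-18 + z{\left(4 \right)}\right) H{\left(-1 \right)}\right) - 3116 = \left(-3240 + \left(-18 + 4\right) 20 \left(-1\right)\right) - 3116 = \left(-3240 - -280\right) - 3116 = \left(-3240 + 280\right) - 3116 = -2960 - 3116 = -6076$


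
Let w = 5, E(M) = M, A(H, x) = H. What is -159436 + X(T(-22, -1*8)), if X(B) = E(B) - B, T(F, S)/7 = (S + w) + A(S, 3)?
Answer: -159436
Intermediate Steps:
T(F, S) = 35 + 14*S (T(F, S) = 7*((S + 5) + S) = 7*((5 + S) + S) = 7*(5 + 2*S) = 35 + 14*S)
X(B) = 0 (X(B) = B - B = 0)
-159436 + X(T(-22, -1*8)) = -159436 + 0 = -159436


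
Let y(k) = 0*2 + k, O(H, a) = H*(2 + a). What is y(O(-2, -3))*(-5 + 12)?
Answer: 14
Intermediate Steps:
y(k) = k (y(k) = 0 + k = k)
y(O(-2, -3))*(-5 + 12) = (-2*(2 - 3))*(-5 + 12) = -2*(-1)*7 = 2*7 = 14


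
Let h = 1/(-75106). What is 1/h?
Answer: -75106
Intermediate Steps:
h = -1/75106 ≈ -1.3315e-5
1/h = 1/(-1/75106) = -75106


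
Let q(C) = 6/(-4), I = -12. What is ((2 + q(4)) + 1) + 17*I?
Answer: -405/2 ≈ -202.50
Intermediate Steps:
q(C) = -3/2 (q(C) = 6*(-1/4) = -3/2)
((2 + q(4)) + 1) + 17*I = ((2 - 3/2) + 1) + 17*(-12) = (1/2 + 1) - 204 = 3/2 - 204 = -405/2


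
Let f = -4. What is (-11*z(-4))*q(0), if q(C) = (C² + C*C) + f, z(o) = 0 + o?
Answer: -176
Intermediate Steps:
z(o) = o
q(C) = -4 + 2*C² (q(C) = (C² + C*C) - 4 = (C² + C²) - 4 = 2*C² - 4 = -4 + 2*C²)
(-11*z(-4))*q(0) = (-11*(-4))*(-4 + 2*0²) = 44*(-4 + 2*0) = 44*(-4 + 0) = 44*(-4) = -176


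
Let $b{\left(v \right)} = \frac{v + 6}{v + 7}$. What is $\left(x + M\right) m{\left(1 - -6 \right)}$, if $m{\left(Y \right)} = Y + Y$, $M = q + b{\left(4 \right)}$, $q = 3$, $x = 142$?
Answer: $\frac{22470}{11} \approx 2042.7$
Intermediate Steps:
$b{\left(v \right)} = \frac{6 + v}{7 + v}$
$M = \frac{43}{11}$ ($M = 3 + \frac{6 + 4}{7 + 4} = 3 + \frac{1}{11} \cdot 10 = 3 + \frac{10}{11} = \frac{43}{11} \approx 3.9091$)
$m{\left(Y \right)} = 2 Y$
$\left(x + M\right) m{\left(1 - -6 \right)} = \left(142 + \frac{43}{11}\right) 2 \left(1 - -6\right) = \frac{1605 \cdot 2 \left(1 + 6\right)}{11} = \frac{1605 \cdot 2 \cdot 7}{11} = \frac{1605}{11} \cdot 14 = \frac{22470}{11}$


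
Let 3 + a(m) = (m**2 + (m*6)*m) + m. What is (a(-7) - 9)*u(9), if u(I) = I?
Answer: 2916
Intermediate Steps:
a(m) = -3 + m + 7*m**2 (a(m) = -3 + ((m**2 + (m*6)*m) + m) = -3 + ((m**2 + (6*m)*m) + m) = -3 + ((m**2 + 6*m**2) + m) = -3 + (7*m**2 + m) = -3 + (m + 7*m**2) = -3 + m + 7*m**2)
(a(-7) - 9)*u(9) = ((-3 - 7 + 7*(-7)**2) - 9)*9 = ((-3 - 7 + 7*49) - 9)*9 = ((-3 - 7 + 343) - 9)*9 = (333 - 9)*9 = 324*9 = 2916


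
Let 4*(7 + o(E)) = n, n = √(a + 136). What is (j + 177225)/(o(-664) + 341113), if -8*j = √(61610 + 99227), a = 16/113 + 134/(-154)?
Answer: 8415956750493600/16198241462125979 - 5935926612*√160837/16198241462125979 - 708900*√10241050897/16198241462125979 + √1647139903120789/32396482924251958 ≈ 0.51941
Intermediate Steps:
a = -6339/8701 (a = 16*(1/113) + 134*(-1/154) = 16/113 - 67/77 = -6339/8701 ≈ -0.72854)
j = -√160837/8 (j = -√(61610 + 99227)/8 = -√160837/8 ≈ -50.131)
n = √10241050897/8701 (n = √(-6339/8701 + 136) = √(1176997/8701) = √10241050897/8701 ≈ 11.631)
o(E) = -7 + √10241050897/34804 (o(E) = -7 + (√10241050897/8701)/4 = -7 + √10241050897/34804)
(j + 177225)/(o(-664) + 341113) = (-√160837/8 + 177225)/((-7 + √10241050897/34804) + 341113) = (177225 - √160837/8)/(341106 + √10241050897/34804)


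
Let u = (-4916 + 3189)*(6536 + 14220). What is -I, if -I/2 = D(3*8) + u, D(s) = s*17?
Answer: -71690408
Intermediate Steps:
u = -35845612 (u = -1727*20756 = -35845612)
D(s) = 17*s
I = 71690408 (I = -2*(17*(3*8) - 35845612) = -2*(17*24 - 35845612) = -2*(408 - 35845612) = -2*(-35845204) = 71690408)
-I = -1*71690408 = -71690408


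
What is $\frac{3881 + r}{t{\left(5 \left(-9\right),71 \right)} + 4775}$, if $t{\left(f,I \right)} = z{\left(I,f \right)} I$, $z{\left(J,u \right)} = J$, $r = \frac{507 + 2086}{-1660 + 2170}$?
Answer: $\frac{1981903}{5006160} \approx 0.39589$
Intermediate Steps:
$r = \frac{2593}{510} \approx 5.0843$
$t{\left(f,I \right)} = I^{2}$ ($t{\left(f,I \right)} = I I = I^{2}$)
$\frac{3881 + r}{t{\left(5 \left(-9\right),71 \right)} + 4775} = \frac{3881 + \frac{2593}{510}}{71^{2} + 4775} = \frac{1981903}{510 \left(5041 + 4775\right)} = \frac{1981903}{510 \cdot 9816} = \frac{1981903}{510} \cdot \frac{1}{9816} = \frac{1981903}{5006160}$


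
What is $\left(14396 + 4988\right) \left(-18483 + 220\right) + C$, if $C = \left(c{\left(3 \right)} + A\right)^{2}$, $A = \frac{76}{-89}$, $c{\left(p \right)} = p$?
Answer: $- \frac{2804113110151}{7921} \approx -3.5401 \cdot 10^{8}$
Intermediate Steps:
$A = - \frac{76}{89}$ ($A = 76 \left(- \frac{1}{89}\right) = - \frac{76}{89} \approx -0.85393$)
$C = \frac{36481}{7921}$ ($C = \left(3 - \frac{76}{89}\right)^{2} = \left(\frac{191}{89}\right)^{2} = \frac{36481}{7921} \approx 4.6056$)
$\left(14396 + 4988\right) \left(-18483 + 220\right) + C = \left(14396 + 4988\right) \left(-18483 + 220\right) + \frac{36481}{7921} = 19384 \left(-18263\right) + \frac{36481}{7921} = -354009992 + \frac{36481}{7921} = - \frac{2804113110151}{7921}$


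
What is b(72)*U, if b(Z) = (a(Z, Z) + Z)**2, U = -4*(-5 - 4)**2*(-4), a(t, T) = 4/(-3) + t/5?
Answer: 234457344/25 ≈ 9.3783e+6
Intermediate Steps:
a(t, T) = -4/3 + t/5 (a(t, T) = 4*(-1/3) + t*(1/5) = -4/3 + t/5)
U = 1296 (U = -4*(-9)**2*(-4) = -4*81*(-4) = -324*(-4) = 1296)
b(Z) = (-4/3 + 6*Z/5)**2 (b(Z) = ((-4/3 + Z/5) + Z)**2 = (-4/3 + 6*Z/5)**2)
b(72)*U = (4*(-10 + 9*72)**2/225)*1296 = (4*(-10 + 648)**2/225)*1296 = ((4/225)*638**2)*1296 = ((4/225)*407044)*1296 = (1628176/225)*1296 = 234457344/25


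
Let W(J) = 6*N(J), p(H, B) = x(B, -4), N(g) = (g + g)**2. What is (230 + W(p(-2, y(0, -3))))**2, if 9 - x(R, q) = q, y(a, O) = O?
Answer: 18369796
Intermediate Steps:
N(g) = 4*g**2 (N(g) = (2*g)**2 = 4*g**2)
x(R, q) = 9 - q
p(H, B) = 13 (p(H, B) = 9 - 1*(-4) = 9 + 4 = 13)
W(J) = 24*J**2 (W(J) = 6*(4*J**2) = 24*J**2)
(230 + W(p(-2, y(0, -3))))**2 = (230 + 24*13**2)**2 = (230 + 24*169)**2 = (230 + 4056)**2 = 4286**2 = 18369796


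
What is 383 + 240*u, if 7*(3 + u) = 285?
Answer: 66041/7 ≈ 9434.4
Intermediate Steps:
u = 264/7 (u = -3 + (⅐)*285 = -3 + 285/7 = 264/7 ≈ 37.714)
383 + 240*u = 383 + 240*(264/7) = 383 + 63360/7 = 66041/7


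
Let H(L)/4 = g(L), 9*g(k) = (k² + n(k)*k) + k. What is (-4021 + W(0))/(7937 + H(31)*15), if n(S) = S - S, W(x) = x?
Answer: -12063/43651 ≈ -0.27635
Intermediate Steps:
n(S) = 0
g(k) = k/9 + k²/9 (g(k) = ((k² + 0*k) + k)/9 = ((k² + 0) + k)/9 = (k² + k)/9 = (k + k²)/9 = k/9 + k²/9)
H(L) = 4*L*(1 + L)/9 (H(L) = 4*(L*(1 + L)/9) = 4*L*(1 + L)/9)
(-4021 + W(0))/(7937 + H(31)*15) = (-4021 + 0)/(7937 + ((4/9)*31*(1 + 31))*15) = -4021/(7937 + ((4/9)*31*32)*15) = -4021/(7937 + (3968/9)*15) = -4021/(7937 + 19840/3) = -4021/43651/3 = -4021*3/43651 = -12063/43651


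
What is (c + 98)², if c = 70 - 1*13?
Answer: 24025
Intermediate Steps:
c = 57 (c = 70 - 13 = 57)
(c + 98)² = (57 + 98)² = 155² = 24025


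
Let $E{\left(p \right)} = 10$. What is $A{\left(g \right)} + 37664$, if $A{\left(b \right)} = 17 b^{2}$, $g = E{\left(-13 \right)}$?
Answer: $39364$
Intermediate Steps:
$g = 10$
$A{\left(g \right)} + 37664 = 17 \cdot 10^{2} + 37664 = 17 \cdot 100 + 37664 = 1700 + 37664 = 39364$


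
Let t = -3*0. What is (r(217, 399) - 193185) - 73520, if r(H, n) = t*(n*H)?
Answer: -266705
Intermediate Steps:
t = 0
r(H, n) = 0 (r(H, n) = 0*(n*H) = 0*(H*n) = 0)
(r(217, 399) - 193185) - 73520 = (0 - 193185) - 73520 = -193185 - 73520 = -266705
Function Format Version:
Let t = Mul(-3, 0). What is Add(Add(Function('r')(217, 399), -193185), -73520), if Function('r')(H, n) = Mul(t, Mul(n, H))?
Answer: -266705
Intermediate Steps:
t = 0
Function('r')(H, n) = 0 (Function('r')(H, n) = Mul(0, Mul(n, H)) = Mul(0, Mul(H, n)) = 0)
Add(Add(Function('r')(217, 399), -193185), -73520) = Add(Add(0, -193185), -73520) = Add(-193185, -73520) = -266705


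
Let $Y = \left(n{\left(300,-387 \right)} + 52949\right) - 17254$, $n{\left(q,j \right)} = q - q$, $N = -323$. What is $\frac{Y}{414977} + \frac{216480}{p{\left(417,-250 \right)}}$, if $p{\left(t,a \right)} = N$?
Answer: $- \frac{89822691475}{134037571} \approx -670.13$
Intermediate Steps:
$p{\left(t,a \right)} = -323$
$n{\left(q,j \right)} = 0$
$Y = 35695$ ($Y = \left(0 + 52949\right) - 17254 = 52949 - 17254 = 35695$)
$\frac{Y}{414977} + \frac{216480}{p{\left(417,-250 \right)}} = \frac{35695}{414977} + \frac{216480}{-323} = 35695 \cdot \frac{1}{414977} + 216480 \left(- \frac{1}{323}\right) = \frac{35695}{414977} - \frac{216480}{323} = - \frac{89822691475}{134037571}$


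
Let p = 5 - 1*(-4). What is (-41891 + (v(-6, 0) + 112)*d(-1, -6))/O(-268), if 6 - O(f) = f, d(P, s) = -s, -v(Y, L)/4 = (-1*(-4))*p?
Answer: -42083/274 ≈ -153.59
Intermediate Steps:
p = 9 (p = 5 + 4 = 9)
v(Y, L) = -144 (v(Y, L) = -4*(-1*(-4))*9 = -16*9 = -4*36 = -144)
O(f) = 6 - f
(-41891 + (v(-6, 0) + 112)*d(-1, -6))/O(-268) = (-41891 + (-144 + 112)*(-1*(-6)))/(6 - 1*(-268)) = (-41891 - 32*6)/(6 + 268) = (-41891 - 192)/274 = -42083*1/274 = -42083/274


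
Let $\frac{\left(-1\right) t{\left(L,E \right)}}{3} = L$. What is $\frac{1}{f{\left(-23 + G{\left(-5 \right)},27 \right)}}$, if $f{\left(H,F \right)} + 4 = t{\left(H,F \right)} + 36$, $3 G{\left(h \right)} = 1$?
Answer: $\frac{1}{100} \approx 0.01$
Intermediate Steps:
$G{\left(h \right)} = \frac{1}{3}$ ($G{\left(h \right)} = \frac{1}{3} \cdot 1 = \frac{1}{3}$)
$t{\left(L,E \right)} = - 3 L$
$f{\left(H,F \right)} = 32 - 3 H$ ($f{\left(H,F \right)} = -4 - \left(-36 + 3 H\right) = 32 - 3 H$)
$\frac{1}{f{\left(-23 + G{\left(-5 \right)},27 \right)}} = \frac{1}{32 - 3 \left(-23 + \frac{1}{3}\right)} = \frac{1}{32 - -68} = \frac{1}{32 + 68} = \frac{1}{100}$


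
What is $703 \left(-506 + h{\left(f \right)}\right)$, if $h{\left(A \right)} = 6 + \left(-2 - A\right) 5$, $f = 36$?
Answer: $-485070$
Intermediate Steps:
$h{\left(A \right)} = -4 - 5 A$ ($h{\left(A \right)} = 6 - \left(10 + 5 A\right) = -4 - 5 A$)
$703 \left(-506 + h{\left(f \right)}\right) = 703 \left(-506 - 184\right) = 703 \left(-690\right) = -485070$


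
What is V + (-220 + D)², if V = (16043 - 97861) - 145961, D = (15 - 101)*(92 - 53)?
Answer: 12545697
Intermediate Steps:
D = -3354 (D = -86*39 = -3354)
V = -227779 (V = -81818 - 145961 = -227779)
V + (-220 + D)² = -227779 + (-220 - 3354)² = -227779 + (-3574)² = -227779 + 12773476 = 12545697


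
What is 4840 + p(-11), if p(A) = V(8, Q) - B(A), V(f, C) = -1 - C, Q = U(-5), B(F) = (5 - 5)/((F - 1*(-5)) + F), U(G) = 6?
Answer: 4833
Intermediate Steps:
B(F) = 0 (B(F) = 0/((F + 5) + F) = 0/((5 + F) + F) = 0/(5 + 2*F) = 0)
Q = 6
p(A) = -7 (p(A) = (-1 - 1*6) - 1*0 = (-1 - 6) + 0 = -7 + 0 = -7)
4840 + p(-11) = 4840 - 7 = 4833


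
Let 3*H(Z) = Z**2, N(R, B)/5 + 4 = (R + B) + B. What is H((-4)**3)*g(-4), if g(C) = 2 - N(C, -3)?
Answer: 98304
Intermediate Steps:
N(R, B) = -20 + 5*R + 10*B (N(R, B) = -20 + 5*((R + B) + B) = -20 + 5*((B + R) + B) = -20 + 5*(R + 2*B) = -20 + (5*R + 10*B) = -20 + 5*R + 10*B)
g(C) = 52 - 5*C (g(C) = 2 - (-20 + 5*C + 10*(-3)) = 2 - (-20 + 5*C - 30) = 2 - (-50 + 5*C) = 2 + (50 - 5*C) = 52 - 5*C)
H(Z) = Z**2/3
H((-4)**3)*g(-4) = (((-4)**3)**2/3)*(52 - 5*(-4)) = ((1/3)*(-64)**2)*(52 + 20) = ((1/3)*4096)*72 = (4096/3)*72 = 98304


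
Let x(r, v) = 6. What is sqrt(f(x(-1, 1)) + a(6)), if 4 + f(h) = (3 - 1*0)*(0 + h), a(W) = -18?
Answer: 2*I ≈ 2.0*I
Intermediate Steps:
f(h) = -4 + 3*h (f(h) = -4 + (3 - 1*0)*(0 + h) = -4 + (3 + 0)*h = -4 + 3*h)
sqrt(f(x(-1, 1)) + a(6)) = sqrt((-4 + 3*6) - 18) = sqrt((-4 + 18) - 18) = sqrt(14 - 18) = sqrt(-4) = 2*I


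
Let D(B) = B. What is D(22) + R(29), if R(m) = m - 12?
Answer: 39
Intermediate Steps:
R(m) = -12 + m
D(22) + R(29) = 22 + (-12 + 29) = 22 + 17 = 39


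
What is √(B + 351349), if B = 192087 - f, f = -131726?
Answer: 3*√75018 ≈ 821.68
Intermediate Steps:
B = 323813 (B = 192087 - 1*(-131726) = 192087 + 131726 = 323813)
√(B + 351349) = √(323813 + 351349) = √675162 = 3*√75018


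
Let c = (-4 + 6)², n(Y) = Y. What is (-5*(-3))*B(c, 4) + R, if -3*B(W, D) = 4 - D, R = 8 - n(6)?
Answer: 2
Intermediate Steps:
c = 4 (c = 2² = 4)
R = 2 (R = 8 - 1*6 = 8 - 6 = 2)
B(W, D) = -4/3 + D/3 (B(W, D) = -(4 - D)/3 = -4/3 + D/3)
(-5*(-3))*B(c, 4) + R = (-5*(-3))*(-4/3 + (⅓)*4) + 2 = 15*(-4/3 + 4/3) + 2 = 15*0 + 2 = 0 + 2 = 2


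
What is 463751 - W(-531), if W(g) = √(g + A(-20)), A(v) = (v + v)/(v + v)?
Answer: 463751 - I*√530 ≈ 4.6375e+5 - 23.022*I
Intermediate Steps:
A(v) = 1 (A(v) = (2*v)/((2*v)) = (2*v)*(1/(2*v)) = 1)
W(g) = √(1 + g) (W(g) = √(g + 1) = √(1 + g))
463751 - W(-531) = 463751 - √(1 - 531) = 463751 - √(-530) = 463751 - I*√530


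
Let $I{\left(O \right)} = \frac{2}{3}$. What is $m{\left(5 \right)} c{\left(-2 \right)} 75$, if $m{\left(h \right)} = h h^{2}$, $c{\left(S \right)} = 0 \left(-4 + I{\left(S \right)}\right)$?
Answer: $0$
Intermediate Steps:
$I{\left(O \right)} = \frac{2}{3}$ ($I{\left(O \right)} = 2 \cdot \frac{1}{3} = \frac{2}{3}$)
$c{\left(S \right)} = 0$ ($c{\left(S \right)} = 0 \left(-4 + \frac{2}{3}\right) = 0 \left(- \frac{10}{3}\right) = 0$)
$m{\left(h \right)} = h^{3}$
$m{\left(5 \right)} c{\left(-2 \right)} 75 = 5^{3} \cdot 0 \cdot 75 = 125 \cdot 0 \cdot 75 = 0 \cdot 75 = 0$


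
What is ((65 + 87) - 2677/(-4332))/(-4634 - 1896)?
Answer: -661141/28287960 ≈ -0.023372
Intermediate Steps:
((65 + 87) - 2677/(-4332))/(-4634 - 1896) = (152 - 2677*(-1/4332))/(-6530) = (152 + 2677/4332)*(-1/6530) = (661141/4332)*(-1/6530) = -661141/28287960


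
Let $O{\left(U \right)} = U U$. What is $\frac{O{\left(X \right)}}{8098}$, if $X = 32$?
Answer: $\frac{512}{4049} \approx 0.12645$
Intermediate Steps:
$O{\left(U \right)} = U^{2}$
$\frac{O{\left(X \right)}}{8098} = \frac{32^{2}}{8098} = 1024 \cdot \frac{1}{8098} = \frac{512}{4049}$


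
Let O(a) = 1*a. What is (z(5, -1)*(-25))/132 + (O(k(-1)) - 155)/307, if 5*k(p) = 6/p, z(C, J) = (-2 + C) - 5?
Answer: -13171/101310 ≈ -0.13001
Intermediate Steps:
z(C, J) = -7 + C
k(p) = 6/(5*p) (k(p) = (6/p)/5 = 6/(5*p))
O(a) = a
(z(5, -1)*(-25))/132 + (O(k(-1)) - 155)/307 = ((-7 + 5)*(-25))/132 + ((6/5)/(-1) - 155)/307 = -2*(-25)*(1/132) + ((6/5)*(-1) - 155)*(1/307) = 50*(1/132) + (-6/5 - 155)*(1/307) = 25/66 - 781/5*1/307 = 25/66 - 781/1535 = -13171/101310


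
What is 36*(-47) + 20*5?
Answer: -1592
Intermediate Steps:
36*(-47) + 20*5 = -1692 + 100 = -1592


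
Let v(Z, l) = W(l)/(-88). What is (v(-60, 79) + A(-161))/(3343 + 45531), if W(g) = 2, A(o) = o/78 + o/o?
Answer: -1865/83867784 ≈ -2.2237e-5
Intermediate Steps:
A(o) = 1 + o/78 (A(o) = o*(1/78) + 1 = o/78 + 1 = 1 + o/78)
v(Z, l) = -1/44 (v(Z, l) = 2/(-88) = 2*(-1/88) = -1/44)
(v(-60, 79) + A(-161))/(3343 + 45531) = (-1/44 + (1 + (1/78)*(-161)))/(3343 + 45531) = (-1/44 + (1 - 161/78))/48874 = (-1/44 - 83/78)*(1/48874) = -1865/1716*1/48874 = -1865/83867784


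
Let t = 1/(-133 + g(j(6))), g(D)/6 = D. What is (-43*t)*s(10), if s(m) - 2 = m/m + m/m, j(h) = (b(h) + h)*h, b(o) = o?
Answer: -172/299 ≈ -0.57525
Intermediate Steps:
j(h) = 2*h² (j(h) = (h + h)*h = (2*h)*h = 2*h²)
s(m) = 4 (s(m) = 2 + (m/m + m/m) = 2 + (1 + 1) = 2 + 2 = 4)
g(D) = 6*D
t = 1/299 (t = 1/(-133 + 6*(2*6²)) = 1/(-133 + 6*(2*36)) = 1/(-133 + 6*72) = 1/(-133 + 432) = 1/299 ≈ 0.0033445)
(-43*t)*s(10) = -43*1/299*4 = -43/299*4 = -172/299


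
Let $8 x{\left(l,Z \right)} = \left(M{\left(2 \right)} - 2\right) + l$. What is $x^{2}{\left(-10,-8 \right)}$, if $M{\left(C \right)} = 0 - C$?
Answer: $\frac{49}{16} \approx 3.0625$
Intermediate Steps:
$M{\left(C \right)} = - C$
$x{\left(l,Z \right)} = - \frac{1}{2} + \frac{l}{8}$ ($x{\left(l,Z \right)} = \frac{\left(\left(-1\right) 2 - 2\right) + l}{8} = \frac{\left(-2 - 2\right) + l}{8} = \frac{-4 + l}{8} = - \frac{1}{2} + \frac{l}{8}$)
$x^{2}{\left(-10,-8 \right)} = \left(- \frac{1}{2} + \frac{1}{8} \left(-10\right)\right)^{2} = \left(- \frac{1}{2} - \frac{5}{4}\right)^{2} = \left(- \frac{7}{4}\right)^{2} = \frac{49}{16}$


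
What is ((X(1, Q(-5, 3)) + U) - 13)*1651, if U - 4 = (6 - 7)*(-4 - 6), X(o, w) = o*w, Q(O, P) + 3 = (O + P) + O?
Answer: -14859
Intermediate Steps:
Q(O, P) = -3 + P + 2*O (Q(O, P) = -3 + ((O + P) + O) = -3 + (P + 2*O) = -3 + P + 2*O)
U = 14 (U = 4 + (6 - 7)*(-4 - 6) = 4 - 1*(-10) = 4 + 10 = 14)
((X(1, Q(-5, 3)) + U) - 13)*1651 = ((1*(-3 + 3 + 2*(-5)) + 14) - 13)*1651 = ((1*(-3 + 3 - 10) + 14) - 13)*1651 = ((1*(-10) + 14) - 13)*1651 = ((-10 + 14) - 13)*1651 = (4 - 13)*1651 = -9*1651 = -14859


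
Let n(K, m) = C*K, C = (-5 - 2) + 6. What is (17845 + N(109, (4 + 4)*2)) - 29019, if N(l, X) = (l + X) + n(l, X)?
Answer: -11158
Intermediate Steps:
C = -1 (C = -7 + 6 = -1)
n(K, m) = -K
N(l, X) = X (N(l, X) = (l + X) - l = (X + l) - l = X)
(17845 + N(109, (4 + 4)*2)) - 29019 = (17845 + (4 + 4)*2) - 29019 = (17845 + 8*2) - 29019 = (17845 + 16) - 29019 = 17861 - 29019 = -11158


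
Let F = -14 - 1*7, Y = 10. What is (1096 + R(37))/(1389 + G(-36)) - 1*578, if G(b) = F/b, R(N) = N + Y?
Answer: -9624434/16675 ≈ -577.18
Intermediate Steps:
F = -21 (F = -14 - 7 = -21)
R(N) = 10 + N (R(N) = N + 10 = 10 + N)
G(b) = -21/b
(1096 + R(37))/(1389 + G(-36)) - 1*578 = (1096 + (10 + 37))/(1389 - 21/(-36)) - 1*578 = (1096 + 47)/(1389 - 21*(-1/36)) - 578 = 1143/(1389 + 7/12) - 578 = 1143/(16675/12) - 578 = 1143*(12/16675) - 578 = 13716/16675 - 578 = -9624434/16675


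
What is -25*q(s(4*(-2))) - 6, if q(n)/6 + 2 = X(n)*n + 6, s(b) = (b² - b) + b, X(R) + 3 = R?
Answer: -586206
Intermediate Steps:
X(R) = -3 + R
s(b) = b²
q(n) = 24 + 6*n*(-3 + n) (q(n) = -12 + 6*((-3 + n)*n + 6) = -12 + 6*(n*(-3 + n) + 6) = -12 + 6*(6 + n*(-3 + n)) = -12 + (36 + 6*n*(-3 + n)) = 24 + 6*n*(-3 + n))
-25*q(s(4*(-2))) - 6 = -25*(24 + 6*(4*(-2))²*(-3 + (4*(-2))²)) - 6 = -25*(24 + 6*(-8)²*(-3 + (-8)²)) - 6 = -25*(24 + 6*64*(-3 + 64)) - 6 = -25*(24 + 6*64*61) - 6 = -25*(24 + 23424) - 6 = -25*23448 - 6 = -586200 - 6 = -586206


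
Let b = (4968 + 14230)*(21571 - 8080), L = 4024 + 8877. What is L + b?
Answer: 259013119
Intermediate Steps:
L = 12901
b = 259000218 (b = 19198*13491 = 259000218)
L + b = 12901 + 259000218 = 259013119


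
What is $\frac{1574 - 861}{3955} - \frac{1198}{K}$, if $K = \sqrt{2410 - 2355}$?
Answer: $\frac{713}{3955} - \frac{1198 \sqrt{55}}{55} \approx -161.36$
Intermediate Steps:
$K = \sqrt{55} \approx 7.4162$
$\frac{1574 - 861}{3955} - \frac{1198}{K} = \frac{1574 - 861}{3955} - \frac{1198}{\sqrt{55}} = \left(1574 - 861\right) \frac{1}{3955} - 1198 \frac{\sqrt{55}}{55} = 713 \cdot \frac{1}{3955} - \frac{1198 \sqrt{55}}{55} = \frac{713}{3955} - \frac{1198 \sqrt{55}}{55}$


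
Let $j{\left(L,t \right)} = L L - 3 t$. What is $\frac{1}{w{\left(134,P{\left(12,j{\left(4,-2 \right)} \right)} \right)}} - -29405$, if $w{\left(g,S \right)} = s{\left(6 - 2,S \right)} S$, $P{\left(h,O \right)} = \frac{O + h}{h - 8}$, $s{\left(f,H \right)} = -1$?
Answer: $\frac{499883}{17} \approx 29405.0$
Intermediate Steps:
$j{\left(L,t \right)} = L^{2} - 3 t$
$P{\left(h,O \right)} = \frac{O + h}{-8 + h}$
$w{\left(g,S \right)} = - S$
$\frac{1}{w{\left(134,P{\left(12,j{\left(4,-2 \right)} \right)} \right)}} - -29405 = \frac{1}{\left(-1\right) \frac{\left(4^{2} - -6\right) + 12}{-8 + 12}} - -29405 = \frac{1}{\left(-1\right) \frac{\left(16 + 6\right) + 12}{4}} + 29405 = \frac{1}{\left(-1\right) \frac{22 + 12}{4}} + 29405 = \frac{1}{\left(-1\right) \frac{1}{4} \cdot 34} + 29405 = \frac{1}{\left(-1\right) \frac{17}{2}} + 29405 = \frac{1}{- \frac{17}{2}} + 29405 = - \frac{2}{17} + 29405 = \frac{499883}{17}$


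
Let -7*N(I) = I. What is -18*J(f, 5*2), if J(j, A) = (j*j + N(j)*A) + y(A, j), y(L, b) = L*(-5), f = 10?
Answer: -4500/7 ≈ -642.86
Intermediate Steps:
N(I) = -I/7
y(L, b) = -5*L
J(j, A) = j² - 5*A - A*j/7 (J(j, A) = (j*j + (-j/7)*A) - 5*A = (j² - A*j/7) - 5*A = j² - 5*A - A*j/7)
-18*J(f, 5*2) = -18*(10² - 25*2 - ⅐*5*2*10) = -18*(100 - 5*10 - ⅐*10*10) = -18*(100 - 50 - 100/7) = -18*250/7 = -4500/7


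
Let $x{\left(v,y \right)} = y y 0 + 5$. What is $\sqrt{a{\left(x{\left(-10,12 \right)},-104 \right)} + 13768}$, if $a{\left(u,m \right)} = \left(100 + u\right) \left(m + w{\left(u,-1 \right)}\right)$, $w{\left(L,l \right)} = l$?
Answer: $\sqrt{2743} \approx 52.374$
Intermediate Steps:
$x{\left(v,y \right)} = 5$ ($x{\left(v,y \right)} = y^{2} \cdot 0 + 5 = 0 + 5 = 5$)
$a{\left(u,m \right)} = \left(-1 + m\right) \left(100 + u\right)$ ($a{\left(u,m \right)} = \left(100 + u\right) \left(m - 1\right) = \left(100 + u\right) \left(-1 + m\right) = \left(-1 + m\right) \left(100 + u\right)$)
$\sqrt{a{\left(x{\left(-10,12 \right)},-104 \right)} + 13768} = \sqrt{\left(-100 - 5 + 100 \left(-104\right) - 520\right) + 13768} = \sqrt{\left(-100 - 5 - 10400 - 520\right) + 13768} = \sqrt{-11025 + 13768} = \sqrt{2743}$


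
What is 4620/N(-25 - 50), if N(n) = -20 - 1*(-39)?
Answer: 4620/19 ≈ 243.16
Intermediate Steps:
N(n) = 19 (N(n) = -20 + 39 = 19)
4620/N(-25 - 50) = 4620/19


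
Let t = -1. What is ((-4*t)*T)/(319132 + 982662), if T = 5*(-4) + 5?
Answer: -30/650897 ≈ -4.6090e-5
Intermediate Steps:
T = -15 (T = -20 + 5 = -15)
((-4*t)*T)/(319132 + 982662) = (-4*(-1)*(-15))/(319132 + 982662) = (4*(-15))/1301794 = (1/1301794)*(-60) = -30/650897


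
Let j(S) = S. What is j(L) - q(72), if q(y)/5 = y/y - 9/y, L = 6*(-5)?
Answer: -275/8 ≈ -34.375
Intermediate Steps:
L = -30
q(y) = 5 - 45/y (q(y) = 5*(y/y - 9/y) = 5*(1 - 9/y) = 5 - 45/y)
j(L) - q(72) = -30 - (5 - 45/72) = -30 - (5 - 45*1/72) = -30 - (5 - 5/8) = -30 - 1*35/8 = -30 - 35/8 = -275/8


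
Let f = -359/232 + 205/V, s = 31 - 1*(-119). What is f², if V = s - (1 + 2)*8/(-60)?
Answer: 16168441/475588864 ≈ 0.033997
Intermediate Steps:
s = 150 (s = 31 + 119 = 150)
V = 752/5 (V = 150 - (1 + 2)*8/(-60) = 150 - 3*8*(-1)/60 = 150 - 24*(-1)/60 = 150 - 1*(-⅖) = 150 + ⅖ = 752/5 ≈ 150.40)
f = -4021/21808 (f = -359/232 + 205/(752/5) = -359*1/232 + 205*(5/752) = -359/232 + 1025/752 = -4021/21808 ≈ -0.18438)
f² = (-4021/21808)² = 16168441/475588864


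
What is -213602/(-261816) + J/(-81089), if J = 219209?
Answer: -20035825483/10615198812 ≈ -1.8875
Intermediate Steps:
-213602/(-261816) + J/(-81089) = -213602/(-261816) + 219209/(-81089) = -213602*(-1/261816) + 219209*(-1/81089) = 106801/130908 - 219209/81089 = -20035825483/10615198812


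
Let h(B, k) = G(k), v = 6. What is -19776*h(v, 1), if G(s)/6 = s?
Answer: -118656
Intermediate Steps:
G(s) = 6*s
h(B, k) = 6*k
-19776*h(v, 1) = -118656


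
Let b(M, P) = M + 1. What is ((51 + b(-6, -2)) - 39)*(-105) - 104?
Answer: -839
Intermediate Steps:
b(M, P) = 1 + M
((51 + b(-6, -2)) - 39)*(-105) - 104 = ((51 + (1 - 6)) - 39)*(-105) - 104 = ((51 - 5) - 39)*(-105) - 104 = (46 - 39)*(-105) - 104 = 7*(-105) - 104 = -735 - 104 = -839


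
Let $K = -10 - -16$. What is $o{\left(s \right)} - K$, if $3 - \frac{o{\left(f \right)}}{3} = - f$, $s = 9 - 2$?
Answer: $24$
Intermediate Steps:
$s = 7$
$K = 6$ ($K = -10 + 16 = 6$)
$o{\left(f \right)} = 9 + 3 f$ ($o{\left(f \right)} = 9 - 3 \left(- f\right) = 9 + 3 f$)
$o{\left(s \right)} - K = \left(9 + 3 \cdot 7\right) - 6 = \left(9 + 21\right) - 6 = 30 - 6 = 24$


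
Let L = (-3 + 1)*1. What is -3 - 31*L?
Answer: 59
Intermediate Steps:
L = -2 (L = -2*1 = -2)
-3 - 31*L = -3 - 31*(-2) = -3 + 62 = 59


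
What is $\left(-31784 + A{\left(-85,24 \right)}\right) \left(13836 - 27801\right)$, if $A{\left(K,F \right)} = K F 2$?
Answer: $500840760$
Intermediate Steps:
$A{\left(K,F \right)} = 2 F K$ ($A{\left(K,F \right)} = F K 2 = 2 F K$)
$\left(-31784 + A{\left(-85,24 \right)}\right) \left(13836 - 27801\right) = \left(-31784 + 2 \cdot 24 \left(-85\right)\right) \left(13836 - 27801\right) = \left(-31784 - 4080\right) \left(-13965\right) = \left(-35864\right) \left(-13965\right) = 500840760$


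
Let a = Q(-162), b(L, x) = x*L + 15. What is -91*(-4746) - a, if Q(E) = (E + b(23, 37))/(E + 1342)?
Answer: 127406194/295 ≈ 4.3189e+5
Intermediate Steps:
b(L, x) = 15 + L*x (b(L, x) = L*x + 15 = 15 + L*x)
Q(E) = (866 + E)/(1342 + E) (Q(E) = (E + (15 + 23*37))/(E + 1342) = (E + (15 + 851))/(1342 + E) = (E + 866)/(1342 + E) = (866 + E)/(1342 + E))
a = 176/295 (a = (866 - 162)/(1342 - 162) = 704/1180 = (1/1180)*704 = 176/295 ≈ 0.59661)
-91*(-4746) - a = -91*(-4746) - 1*176/295 = 431886 - 176/295 = 127406194/295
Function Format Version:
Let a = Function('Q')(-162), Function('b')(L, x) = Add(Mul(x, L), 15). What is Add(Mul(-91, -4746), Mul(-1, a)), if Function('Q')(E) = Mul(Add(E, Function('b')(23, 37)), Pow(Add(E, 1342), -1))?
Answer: Rational(127406194, 295) ≈ 4.3189e+5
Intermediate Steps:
Function('b')(L, x) = Add(15, Mul(L, x)) (Function('b')(L, x) = Add(Mul(L, x), 15) = Add(15, Mul(L, x)))
Function('Q')(E) = Mul(Pow(Add(1342, E), -1), Add(866, E)) (Function('Q')(E) = Mul(Add(E, Add(15, Mul(23, 37))), Pow(Add(E, 1342), -1)) = Mul(Add(E, Add(15, 851)), Pow(Add(1342, E), -1)) = Mul(Add(E, 866), Pow(Add(1342, E), -1)) = Mul(Add(866, E), Pow(Add(1342, E), -1)) = Mul(Pow(Add(1342, E), -1), Add(866, E)))
a = Rational(176, 295) (a = Mul(Pow(Add(1342, -162), -1), Add(866, -162)) = Mul(Pow(1180, -1), 704) = Mul(Rational(1, 1180), 704) = Rational(176, 295) ≈ 0.59661)
Add(Mul(-91, -4746), Mul(-1, a)) = Add(Mul(-91, -4746), Mul(-1, Rational(176, 295))) = Add(431886, Rational(-176, 295)) = Rational(127406194, 295)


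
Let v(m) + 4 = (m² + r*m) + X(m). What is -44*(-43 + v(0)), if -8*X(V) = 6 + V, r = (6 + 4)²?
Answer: 2101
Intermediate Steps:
r = 100 (r = 10² = 100)
X(V) = -¾ - V/8 (X(V) = -(6 + V)/8 = -¾ - V/8)
v(m) = -19/4 + m² + 799*m/8 (v(m) = -4 + ((m² + 100*m) + (-¾ - m/8)) = -4 + (-¾ + m² + 799*m/8) = -19/4 + m² + 799*m/8)
-44*(-43 + v(0)) = -44*(-43 + (-19/4 + 0² + (799/8)*0)) = -44*(-43 + (-19/4 + 0 + 0)) = -44*(-43 - 19/4) = -44*(-191/4) = 2101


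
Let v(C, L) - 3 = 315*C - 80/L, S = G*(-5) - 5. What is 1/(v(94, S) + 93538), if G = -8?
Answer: 7/862041 ≈ 8.1203e-6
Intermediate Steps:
S = 35 (S = -8*(-5) - 5 = 40 - 5 = 35)
v(C, L) = 3 - 80/L + 315*C (v(C, L) = 3 + (315*C - 80/L) = 3 + (-80/L + 315*C) = 3 - 80/L + 315*C)
1/(v(94, S) + 93538) = 1/((3 - 80/35 + 315*94) + 93538) = 1/((3 - 80*1/35 + 29610) + 93538) = 1/((3 - 16/7 + 29610) + 93538) = 1/(207275/7 + 93538) = 1/(862041/7) = 7/862041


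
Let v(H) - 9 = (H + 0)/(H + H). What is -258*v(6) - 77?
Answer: -2528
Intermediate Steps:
v(H) = 19/2 (v(H) = 9 + (H + 0)/(H + H) = 9 + H/((2*H)) = 9 + H*(1/(2*H)) = 9 + ½ = 19/2)
-258*v(6) - 77 = -258*19/2 - 77 = -2451 - 77 = -2528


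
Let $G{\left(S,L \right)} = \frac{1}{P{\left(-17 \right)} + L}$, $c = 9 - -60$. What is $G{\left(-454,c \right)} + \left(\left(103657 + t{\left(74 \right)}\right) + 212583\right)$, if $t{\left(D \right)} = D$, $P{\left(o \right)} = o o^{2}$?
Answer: $\frac{1532225015}{4844} \approx 3.1631 \cdot 10^{5}$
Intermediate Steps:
$P{\left(o \right)} = o^{3}$
$c = 69$ ($c = 9 + 60 = 69$)
$G{\left(S,L \right)} = \frac{1}{-4913 + L}$ ($G{\left(S,L \right)} = \frac{1}{\left(-17\right)^{3} + L} = \frac{1}{-4913 + L}$)
$G{\left(-454,c \right)} + \left(\left(103657 + t{\left(74 \right)}\right) + 212583\right) = \frac{1}{-4913 + 69} + \left(\left(103657 + 74\right) + 212583\right) = \frac{1}{-4844} + \left(103731 + 212583\right) = - \frac{1}{4844} + 316314 = \frac{1532225015}{4844}$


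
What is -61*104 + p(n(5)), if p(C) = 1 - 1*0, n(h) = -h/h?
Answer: -6343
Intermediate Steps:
n(h) = -1 (n(h) = -1*1 = -1)
p(C) = 1 (p(C) = 1 + 0 = 1)
-61*104 + p(n(5)) = -61*104 + 1 = -6344 + 1 = -6343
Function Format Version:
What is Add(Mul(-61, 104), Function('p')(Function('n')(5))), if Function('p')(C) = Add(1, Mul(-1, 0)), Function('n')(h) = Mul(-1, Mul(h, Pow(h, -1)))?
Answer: -6343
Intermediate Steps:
Function('n')(h) = -1 (Function('n')(h) = Mul(-1, 1) = -1)
Function('p')(C) = 1 (Function('p')(C) = Add(1, 0) = 1)
Add(Mul(-61, 104), Function('p')(Function('n')(5))) = Add(Mul(-61, 104), 1) = Add(-6344, 1) = -6343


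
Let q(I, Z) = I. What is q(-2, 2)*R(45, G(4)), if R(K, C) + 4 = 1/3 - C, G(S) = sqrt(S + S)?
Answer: 22/3 + 4*sqrt(2) ≈ 12.990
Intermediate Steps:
G(S) = sqrt(2)*sqrt(S) (G(S) = sqrt(2*S) = sqrt(2)*sqrt(S))
R(K, C) = -11/3 - C (R(K, C) = -4 + (1/3 - C) = -11/3 - C)
q(-2, 2)*R(45, G(4)) = -2*(-11/3 - sqrt(2)*sqrt(4)) = -2*(-11/3 - sqrt(2)*2) = -2*(-11/3 - 2*sqrt(2)) = 22/3 + 4*sqrt(2)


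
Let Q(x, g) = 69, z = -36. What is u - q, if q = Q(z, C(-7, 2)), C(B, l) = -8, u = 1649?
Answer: 1580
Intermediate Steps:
q = 69
u - q = 1649 - 1*69 = 1649 - 69 = 1580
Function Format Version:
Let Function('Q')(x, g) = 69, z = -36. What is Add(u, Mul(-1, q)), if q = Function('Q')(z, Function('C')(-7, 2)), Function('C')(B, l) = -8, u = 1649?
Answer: 1580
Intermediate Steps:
q = 69
Add(u, Mul(-1, q)) = Add(1649, Mul(-1, 69)) = Add(1649, -69) = 1580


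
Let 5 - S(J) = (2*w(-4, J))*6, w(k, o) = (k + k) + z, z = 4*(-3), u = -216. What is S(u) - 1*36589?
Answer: -36344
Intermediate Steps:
z = -12
w(k, o) = -12 + 2*k (w(k, o) = (k + k) - 12 = 2*k - 12 = -12 + 2*k)
S(J) = 245 (S(J) = 5 - 2*(-12 + 2*(-4))*6 = 5 - 2*(-12 - 8)*6 = 5 - 2*(-20)*6 = 5 - (-40)*6 = 5 - 1*(-240) = 5 + 240 = 245)
S(u) - 1*36589 = 245 - 1*36589 = 245 - 36589 = -36344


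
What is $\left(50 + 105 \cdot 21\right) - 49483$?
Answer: $-47228$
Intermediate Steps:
$\left(50 + 105 \cdot 21\right) - 49483 = \left(50 + 2205\right) - 49483 = 2255 - 49483 = -47228$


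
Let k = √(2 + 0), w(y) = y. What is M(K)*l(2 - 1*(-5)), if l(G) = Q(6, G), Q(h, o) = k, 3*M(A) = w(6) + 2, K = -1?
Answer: 8*√2/3 ≈ 3.7712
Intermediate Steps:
k = √2 ≈ 1.4142
M(A) = 8/3 (M(A) = (6 + 2)/3 = (⅓)*8 = 8/3)
Q(h, o) = √2
l(G) = √2
M(K)*l(2 - 1*(-5)) = 8*√2/3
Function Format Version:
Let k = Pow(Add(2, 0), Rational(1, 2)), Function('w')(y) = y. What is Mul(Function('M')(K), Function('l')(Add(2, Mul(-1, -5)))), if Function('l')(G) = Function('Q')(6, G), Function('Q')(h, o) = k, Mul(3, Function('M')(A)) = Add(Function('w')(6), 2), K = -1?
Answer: Mul(Rational(8, 3), Pow(2, Rational(1, 2))) ≈ 3.7712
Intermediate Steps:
k = Pow(2, Rational(1, 2)) ≈ 1.4142
Function('M')(A) = Rational(8, 3) (Function('M')(A) = Mul(Rational(1, 3), Add(6, 2)) = Mul(Rational(1, 3), 8) = Rational(8, 3))
Function('Q')(h, o) = Pow(2, Rational(1, 2))
Function('l')(G) = Pow(2, Rational(1, 2))
Mul(Function('M')(K), Function('l')(Add(2, Mul(-1, -5)))) = Mul(Rational(8, 3), Pow(2, Rational(1, 2)))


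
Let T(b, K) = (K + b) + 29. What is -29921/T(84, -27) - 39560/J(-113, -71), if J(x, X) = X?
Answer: 1277769/6106 ≈ 209.26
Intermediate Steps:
T(b, K) = 29 + K + b
-29921/T(84, -27) - 39560/J(-113, -71) = -29921/(29 - 27 + 84) - 39560/(-71) = -29921/86 - 39560*(-1/71) = -29921*1/86 + 39560/71 = -29921/86 + 39560/71 = 1277769/6106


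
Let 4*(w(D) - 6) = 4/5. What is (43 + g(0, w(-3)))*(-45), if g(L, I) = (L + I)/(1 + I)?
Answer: -7895/4 ≈ -1973.8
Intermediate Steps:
w(D) = 31/5 (w(D) = 6 + (4/5)/4 = 6 + (4*(1/5))/4 = 6 + (1/4)*(4/5) = 6 + 1/5 = 31/5)
g(L, I) = (I + L)/(1 + I)
(43 + g(0, w(-3)))*(-45) = (43 + (31/5 + 0)/(1 + 31/5))*(-45) = (43 + (31/5)/(36/5))*(-45) = (43 + (5/36)*(31/5))*(-45) = (43 + 31/36)*(-45) = (1579/36)*(-45) = -7895/4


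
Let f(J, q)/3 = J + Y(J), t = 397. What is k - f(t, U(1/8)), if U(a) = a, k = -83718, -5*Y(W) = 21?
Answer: -424482/5 ≈ -84896.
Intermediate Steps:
Y(W) = -21/5 (Y(W) = -1/5*21 = -21/5)
f(J, q) = -63/5 + 3*J (f(J, q) = 3*(J - 21/5) = 3*(-21/5 + J) = -63/5 + 3*J)
k - f(t, U(1/8)) = -83718 - (-63/5 + 3*397) = -83718 - (-63/5 + 1191) = -83718 - 1*5892/5 = -83718 - 5892/5 = -424482/5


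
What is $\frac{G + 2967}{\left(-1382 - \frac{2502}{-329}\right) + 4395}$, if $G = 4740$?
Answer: $\frac{2535603}{993779} \approx 2.5515$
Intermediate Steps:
$\frac{G + 2967}{\left(-1382 - \frac{2502}{-329}\right) + 4395} = \frac{4740 + 2967}{\left(-1382 - \frac{2502}{-329}\right) + 4395} = \frac{7707}{\left(-1382 - 2502 \left(- \frac{1}{329}\right)\right) + 4395} = \frac{7707}{\left(-1382 - - \frac{2502}{329}\right) + 4395} = \frac{7707}{\left(-1382 + \frac{2502}{329}\right) + 4395} = \frac{7707}{- \frac{452176}{329} + 4395} = \frac{7707}{\frac{993779}{329}} = 7707 \cdot \frac{329}{993779} = \frac{2535603}{993779}$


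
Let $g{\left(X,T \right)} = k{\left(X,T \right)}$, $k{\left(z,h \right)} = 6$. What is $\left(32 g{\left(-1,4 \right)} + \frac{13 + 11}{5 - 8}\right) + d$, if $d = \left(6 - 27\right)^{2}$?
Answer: $625$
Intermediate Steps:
$g{\left(X,T \right)} = 6$
$d = 441$ ($d = \left(-21\right)^{2} = 441$)
$\left(32 g{\left(-1,4 \right)} + \frac{13 + 11}{5 - 8}\right) + d = \left(32 \cdot 6 + \frac{13 + 11}{5 - 8}\right) + 441 = \left(192 + \frac{24}{-3}\right) + 441 = \left(192 + 24 \left(- \frac{1}{3}\right)\right) + 441 = \left(192 - 8\right) + 441 = 184 + 441 = 625$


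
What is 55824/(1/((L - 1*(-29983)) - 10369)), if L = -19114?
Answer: 27912000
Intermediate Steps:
55824/(1/((L - 1*(-29983)) - 10369)) = 55824/(1/((-19114 - 1*(-29983)) - 10369)) = 55824/(1/((-19114 + 29983) - 10369)) = 55824/(1/(10869 - 10369)) = 55824/(1/500) = 55824*500 = 27912000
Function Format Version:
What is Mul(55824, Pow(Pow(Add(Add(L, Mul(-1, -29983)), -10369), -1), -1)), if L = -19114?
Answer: 27912000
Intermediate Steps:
Mul(55824, Pow(Pow(Add(Add(L, Mul(-1, -29983)), -10369), -1), -1)) = Mul(55824, Pow(Pow(Add(Add(-19114, Mul(-1, -29983)), -10369), -1), -1)) = Mul(55824, Pow(Pow(Add(Add(-19114, 29983), -10369), -1), -1)) = Mul(55824, Pow(Pow(Add(10869, -10369), -1), -1)) = Mul(55824, Pow(Pow(500, -1), -1)) = Mul(55824, Pow(Rational(1, 500), -1)) = Mul(55824, 500) = 27912000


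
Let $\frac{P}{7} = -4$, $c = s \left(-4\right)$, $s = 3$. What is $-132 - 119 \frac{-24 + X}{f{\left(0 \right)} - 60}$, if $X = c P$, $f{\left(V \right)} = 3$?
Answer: $\frac{9868}{19} \approx 519.37$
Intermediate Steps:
$c = -12$ ($c = 3 \left(-4\right) = -12$)
$P = -28$ ($P = 7 \left(-4\right) = -28$)
$X = 336$ ($X = \left(-12\right) \left(-28\right) = 336$)
$-132 - 119 \frac{-24 + X}{f{\left(0 \right)} - 60} = -132 - 119 \frac{-24 + 336}{3 - 60} = -132 - 119 \frac{312}{-57} = -132 - 119 \cdot 312 \left(- \frac{1}{57}\right) = -132 - - \frac{12376}{19} = -132 + \frac{12376}{19} = \frac{9868}{19}$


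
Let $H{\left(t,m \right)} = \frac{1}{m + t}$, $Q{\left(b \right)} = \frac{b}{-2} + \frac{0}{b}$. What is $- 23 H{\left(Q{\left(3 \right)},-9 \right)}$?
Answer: $\frac{46}{21} \approx 2.1905$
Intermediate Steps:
$Q{\left(b \right)} = - \frac{b}{2}$ ($Q{\left(b \right)} = b \left(- \frac{1}{2}\right) + 0 = - \frac{b}{2} + 0 = - \frac{b}{2}$)
$- 23 H{\left(Q{\left(3 \right)},-9 \right)} = - \frac{23}{-9 - \frac{3}{2}} = - \frac{23}{- \frac{21}{2}} = \left(-23\right) \left(- \frac{2}{21}\right) = \frac{46}{21}$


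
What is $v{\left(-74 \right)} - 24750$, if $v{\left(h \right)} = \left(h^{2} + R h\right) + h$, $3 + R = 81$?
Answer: $-25120$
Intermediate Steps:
$R = 78$ ($R = -3 + 81 = 78$)
$v{\left(h \right)} = h^{2} + 79 h$ ($v{\left(h \right)} = \left(h^{2} + 78 h\right) + h = h^{2} + 79 h$)
$v{\left(-74 \right)} - 24750 = - 74 \left(79 - 74\right) - 24750 = \left(-74\right) 5 - 24750 = -370 - 24750 = -25120$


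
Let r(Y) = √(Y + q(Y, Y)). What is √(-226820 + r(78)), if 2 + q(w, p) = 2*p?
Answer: √(-226820 + 2*√58) ≈ 476.24*I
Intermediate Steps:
q(w, p) = -2 + 2*p
r(Y) = √(-2 + 3*Y) (r(Y) = √(Y + (-2 + 2*Y)) = √(-2 + 3*Y))
√(-226820 + r(78)) = √(-226820 + √(-2 + 3*78)) = √(-226820 + √(-2 + 234)) = √(-226820 + √232) = √(-226820 + 2*√58)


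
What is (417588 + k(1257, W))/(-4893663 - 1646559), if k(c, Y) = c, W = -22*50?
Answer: -139615/2180074 ≈ -0.064041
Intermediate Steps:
W = -1100
(417588 + k(1257, W))/(-4893663 - 1646559) = (417588 + 1257)/(-4893663 - 1646559) = 418845/(-6540222) = 418845*(-1/6540222) = -139615/2180074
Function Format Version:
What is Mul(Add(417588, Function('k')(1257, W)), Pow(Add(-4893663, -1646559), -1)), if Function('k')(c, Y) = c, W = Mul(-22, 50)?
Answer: Rational(-139615, 2180074) ≈ -0.064041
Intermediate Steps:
W = -1100
Mul(Add(417588, Function('k')(1257, W)), Pow(Add(-4893663, -1646559), -1)) = Mul(Add(417588, 1257), Pow(Add(-4893663, -1646559), -1)) = Mul(418845, Pow(-6540222, -1)) = Mul(418845, Rational(-1, 6540222)) = Rational(-139615, 2180074)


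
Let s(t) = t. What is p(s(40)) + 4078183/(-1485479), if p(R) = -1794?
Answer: -2669027509/1485479 ≈ -1796.7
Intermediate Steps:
p(s(40)) + 4078183/(-1485479) = -1794 + 4078183/(-1485479) = -1794 + 4078183*(-1/1485479) = -1794 - 4078183/1485479 = -2669027509/1485479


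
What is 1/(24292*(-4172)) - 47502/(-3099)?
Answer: 1604716109783/104690649392 ≈ 15.328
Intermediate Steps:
1/(24292*(-4172)) - 47502/(-3099) = (1/24292)*(-1/4172) - 47502*(-1/3099) = -1/101346224 + 15834/1033 = 1604716109783/104690649392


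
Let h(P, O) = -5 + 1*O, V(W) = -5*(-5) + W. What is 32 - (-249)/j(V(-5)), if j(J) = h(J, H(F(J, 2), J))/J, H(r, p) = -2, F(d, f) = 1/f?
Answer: -4756/7 ≈ -679.43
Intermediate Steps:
F(d, f) = 1/f
V(W) = 25 + W
h(P, O) = -5 + O
j(J) = -7/J (j(J) = (-5 - 2)/J = -7/J)
32 - (-249)/j(V(-5)) = 32 - (-249)/((-7/(25 - 5))) = 32 - (-249)/((-7/20)) = 32 - (-249)/((-7*1/20)) = 32 - (-249)/(-7/20) = 32 - (-249)*(-20)/7 = 32 - 1*4980/7 = 32 - 4980/7 = -4756/7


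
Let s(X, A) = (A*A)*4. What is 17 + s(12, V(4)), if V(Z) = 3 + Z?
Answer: 213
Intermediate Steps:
s(X, A) = 4*A² (s(X, A) = A²*4 = 4*A²)
17 + s(12, V(4)) = 17 + 4*(3 + 4)² = 17 + 4*7² = 17 + 4*49 = 17 + 196 = 213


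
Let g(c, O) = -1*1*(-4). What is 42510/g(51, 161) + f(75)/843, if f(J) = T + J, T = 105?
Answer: 5972775/562 ≈ 10628.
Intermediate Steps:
g(c, O) = 4 (g(c, O) = -1*(-4) = 4)
f(J) = 105 + J
42510/g(51, 161) + f(75)/843 = 42510/4 + (105 + 75)/843 = 42510*(¼) + 180*(1/843) = 21255/2 + 60/281 = 5972775/562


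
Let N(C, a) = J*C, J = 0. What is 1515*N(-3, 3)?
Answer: 0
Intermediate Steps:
N(C, a) = 0 (N(C, a) = 0*C = 0)
1515*N(-3, 3) = 1515*0 = 0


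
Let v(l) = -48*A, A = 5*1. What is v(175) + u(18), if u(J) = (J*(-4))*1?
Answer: -312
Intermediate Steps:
A = 5
u(J) = -4*J (u(J) = -4*J*1 = -4*J)
v(l) = -240 (v(l) = -48*5 = -240)
v(175) + u(18) = -240 - 4*18 = -240 - 72 = -312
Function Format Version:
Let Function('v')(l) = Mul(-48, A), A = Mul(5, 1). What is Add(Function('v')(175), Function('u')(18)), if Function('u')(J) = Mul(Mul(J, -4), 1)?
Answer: -312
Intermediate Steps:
A = 5
Function('u')(J) = Mul(-4, J) (Function('u')(J) = Mul(Mul(-4, J), 1) = Mul(-4, J))
Function('v')(l) = -240 (Function('v')(l) = Mul(-48, 5) = -240)
Add(Function('v')(175), Function('u')(18)) = Add(-240, Mul(-4, 18)) = Add(-240, -72) = -312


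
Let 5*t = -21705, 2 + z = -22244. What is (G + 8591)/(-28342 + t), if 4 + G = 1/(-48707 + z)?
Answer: -609273410/2318956899 ≈ -0.26274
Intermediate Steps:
z = -22246 (z = -2 - 22244 = -22246)
t = -4341 (t = (1/5)*(-21705) = -4341)
G = -283813/70953 (G = -4 + 1/(-48707 - 22246) = -4 + 1/(-70953) = -4 - 1/70953 = -283813/70953 ≈ -4.0000)
(G + 8591)/(-28342 + t) = (-283813/70953 + 8591)/(-28342 - 4341) = (609273410/70953)/(-32683) = (609273410/70953)*(-1/32683) = -609273410/2318956899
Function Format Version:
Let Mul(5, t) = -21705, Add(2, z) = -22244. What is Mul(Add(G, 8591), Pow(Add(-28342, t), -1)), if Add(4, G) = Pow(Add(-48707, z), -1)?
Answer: Rational(-609273410, 2318956899) ≈ -0.26274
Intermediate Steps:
z = -22246 (z = Add(-2, -22244) = -22246)
t = -4341 (t = Mul(Rational(1, 5), -21705) = -4341)
G = Rational(-283813, 70953) (G = Add(-4, Pow(Add(-48707, -22246), -1)) = Add(-4, Pow(-70953, -1)) = Add(-4, Rational(-1, 70953)) = Rational(-283813, 70953) ≈ -4.0000)
Mul(Add(G, 8591), Pow(Add(-28342, t), -1)) = Mul(Add(Rational(-283813, 70953), 8591), Pow(Add(-28342, -4341), -1)) = Mul(Rational(609273410, 70953), Pow(-32683, -1)) = Mul(Rational(609273410, 70953), Rational(-1, 32683)) = Rational(-609273410, 2318956899)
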